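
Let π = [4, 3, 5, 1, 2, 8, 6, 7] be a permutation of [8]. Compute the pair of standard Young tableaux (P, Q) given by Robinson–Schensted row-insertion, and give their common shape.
P = [1, 2, 6, 7] / [3, 5, 8] / [4];  Q = [1, 3, 6, 8] / [2, 5, 7] / [4];  common shape = (4, 3, 1)

Row-insert the values π_1, π_2, … into P one at a time, bumping the leftmost entry strictly greater than the inserted value down to the next row. The recording tableau Q records, in position (i, j), the step at which that cell was added to P.
  Insert 4 (step 1): P = [4];  Q = [1]
  Insert 3 (step 2): P = [3] / [4];  Q = [1] / [2]
  Insert 5 (step 3): P = [3, 5] / [4];  Q = [1, 3] / [2]
  Insert 1 (step 4): P = [1, 5] / [3] / [4];  Q = [1, 3] / [2] / [4]
  Insert 2 (step 5): P = [1, 2] / [3, 5] / [4];  Q = [1, 3] / [2, 5] / [4]
  Insert 8 (step 6): P = [1, 2, 8] / [3, 5] / [4];  Q = [1, 3, 6] / [2, 5] / [4]
  Insert 6 (step 7): P = [1, 2, 6] / [3, 5, 8] / [4];  Q = [1, 3, 6] / [2, 5, 7] / [4]
  Insert 7 (step 8): P = [1, 2, 6, 7] / [3, 5, 8] / [4];  Q = [1, 3, 6, 8] / [2, 5, 7] / [4]
Final shape: (4, 3, 1).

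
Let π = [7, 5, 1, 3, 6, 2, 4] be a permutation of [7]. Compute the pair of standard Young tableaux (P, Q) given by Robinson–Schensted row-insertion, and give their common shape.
P = [1, 2, 4] / [3, 6] / [5] / [7];  Q = [1, 4, 5] / [2, 7] / [3] / [6];  common shape = (3, 2, 1, 1)

Row-insert the values π_1, π_2, … into P one at a time, bumping the leftmost entry strictly greater than the inserted value down to the next row. The recording tableau Q records, in position (i, j), the step at which that cell was added to P.
  Insert 7 (step 1): P = [7];  Q = [1]
  Insert 5 (step 2): P = [5] / [7];  Q = [1] / [2]
  Insert 1 (step 3): P = [1] / [5] / [7];  Q = [1] / [2] / [3]
  Insert 3 (step 4): P = [1, 3] / [5] / [7];  Q = [1, 4] / [2] / [3]
  Insert 6 (step 5): P = [1, 3, 6] / [5] / [7];  Q = [1, 4, 5] / [2] / [3]
  Insert 2 (step 6): P = [1, 2, 6] / [3] / [5] / [7];  Q = [1, 4, 5] / [2] / [3] / [6]
  Insert 4 (step 7): P = [1, 2, 4] / [3, 6] / [5] / [7];  Q = [1, 4, 5] / [2, 7] / [3] / [6]
Final shape: (3, 2, 1, 1).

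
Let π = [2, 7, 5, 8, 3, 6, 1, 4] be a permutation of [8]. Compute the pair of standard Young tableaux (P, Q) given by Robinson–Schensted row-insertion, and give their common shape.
P = [1, 3, 4] / [2, 6] / [5, 8] / [7];  Q = [1, 2, 4] / [3, 6] / [5, 8] / [7];  common shape = (3, 2, 2, 1)

Row-insert the values π_1, π_2, … into P one at a time, bumping the leftmost entry strictly greater than the inserted value down to the next row. The recording tableau Q records, in position (i, j), the step at which that cell was added to P.
  Insert 2 (step 1): P = [2];  Q = [1]
  Insert 7 (step 2): P = [2, 7];  Q = [1, 2]
  Insert 5 (step 3): P = [2, 5] / [7];  Q = [1, 2] / [3]
  Insert 8 (step 4): P = [2, 5, 8] / [7];  Q = [1, 2, 4] / [3]
  Insert 3 (step 5): P = [2, 3, 8] / [5] / [7];  Q = [1, 2, 4] / [3] / [5]
  Insert 6 (step 6): P = [2, 3, 6] / [5, 8] / [7];  Q = [1, 2, 4] / [3, 6] / [5]
  Insert 1 (step 7): P = [1, 3, 6] / [2, 8] / [5] / [7];  Q = [1, 2, 4] / [3, 6] / [5] / [7]
  Insert 4 (step 8): P = [1, 3, 4] / [2, 6] / [5, 8] / [7];  Q = [1, 2, 4] / [3, 6] / [5, 8] / [7]
Final shape: (3, 2, 2, 1).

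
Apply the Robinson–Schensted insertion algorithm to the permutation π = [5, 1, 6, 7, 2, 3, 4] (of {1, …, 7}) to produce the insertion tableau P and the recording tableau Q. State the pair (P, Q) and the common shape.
P = [1, 2, 3, 4] / [5, 6, 7];  Q = [1, 3, 4, 7] / [2, 5, 6];  common shape = (4, 3)

Row-insert the values π_1, π_2, … into P one at a time, bumping the leftmost entry strictly greater than the inserted value down to the next row. The recording tableau Q records, in position (i, j), the step at which that cell was added to P.
  Insert 5 (step 1): P = [5];  Q = [1]
  Insert 1 (step 2): P = [1] / [5];  Q = [1] / [2]
  Insert 6 (step 3): P = [1, 6] / [5];  Q = [1, 3] / [2]
  Insert 7 (step 4): P = [1, 6, 7] / [5];  Q = [1, 3, 4] / [2]
  Insert 2 (step 5): P = [1, 2, 7] / [5, 6];  Q = [1, 3, 4] / [2, 5]
  Insert 3 (step 6): P = [1, 2, 3] / [5, 6, 7];  Q = [1, 3, 4] / [2, 5, 6]
  Insert 4 (step 7): P = [1, 2, 3, 4] / [5, 6, 7];  Q = [1, 3, 4, 7] / [2, 5, 6]
Final shape: (4, 3).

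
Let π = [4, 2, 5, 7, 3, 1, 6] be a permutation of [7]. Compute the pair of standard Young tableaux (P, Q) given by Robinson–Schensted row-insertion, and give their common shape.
P = [1, 3, 6] / [2, 5, 7] / [4];  Q = [1, 3, 4] / [2, 5, 7] / [6];  common shape = (3, 3, 1)

Row-insert the values π_1, π_2, … into P one at a time, bumping the leftmost entry strictly greater than the inserted value down to the next row. The recording tableau Q records, in position (i, j), the step at which that cell was added to P.
  Insert 4 (step 1): P = [4];  Q = [1]
  Insert 2 (step 2): P = [2] / [4];  Q = [1] / [2]
  Insert 5 (step 3): P = [2, 5] / [4];  Q = [1, 3] / [2]
  Insert 7 (step 4): P = [2, 5, 7] / [4];  Q = [1, 3, 4] / [2]
  Insert 3 (step 5): P = [2, 3, 7] / [4, 5];  Q = [1, 3, 4] / [2, 5]
  Insert 1 (step 6): P = [1, 3, 7] / [2, 5] / [4];  Q = [1, 3, 4] / [2, 5] / [6]
  Insert 6 (step 7): P = [1, 3, 6] / [2, 5, 7] / [4];  Q = [1, 3, 4] / [2, 5, 7] / [6]
Final shape: (3, 3, 1).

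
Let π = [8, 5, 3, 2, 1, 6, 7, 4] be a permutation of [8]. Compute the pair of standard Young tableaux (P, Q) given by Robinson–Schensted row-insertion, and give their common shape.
P = [1, 4, 7] / [2, 6] / [3] / [5] / [8];  Q = [1, 6, 7] / [2, 8] / [3] / [4] / [5];  common shape = (3, 2, 1, 1, 1)

Row-insert the values π_1, π_2, … into P one at a time, bumping the leftmost entry strictly greater than the inserted value down to the next row. The recording tableau Q records, in position (i, j), the step at which that cell was added to P.
  Insert 8 (step 1): P = [8];  Q = [1]
  Insert 5 (step 2): P = [5] / [8];  Q = [1] / [2]
  Insert 3 (step 3): P = [3] / [5] / [8];  Q = [1] / [2] / [3]
  Insert 2 (step 4): P = [2] / [3] / [5] / [8];  Q = [1] / [2] / [3] / [4]
  Insert 1 (step 5): P = [1] / [2] / [3] / [5] / [8];  Q = [1] / [2] / [3] / [4] / [5]
  Insert 6 (step 6): P = [1, 6] / [2] / [3] / [5] / [8];  Q = [1, 6] / [2] / [3] / [4] / [5]
  Insert 7 (step 7): P = [1, 6, 7] / [2] / [3] / [5] / [8];  Q = [1, 6, 7] / [2] / [3] / [4] / [5]
  Insert 4 (step 8): P = [1, 4, 7] / [2, 6] / [3] / [5] / [8];  Q = [1, 6, 7] / [2, 8] / [3] / [4] / [5]
Final shape: (3, 2, 1, 1, 1).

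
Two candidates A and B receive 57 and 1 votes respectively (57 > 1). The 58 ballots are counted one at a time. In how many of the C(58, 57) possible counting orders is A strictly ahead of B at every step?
Strict-lead orderings = 56

Total orderings of the 58 votes with 57 for A: C(58, 57) = 58. By the Bertrand ballot formula (Cycle Lemma / reflection principle), the number of orderings in which A is strictly ahead of B throughout is (p − q)/(p + q) · C(p + q, p) = (57 − 1)/(57 + 1) · 58 = 56.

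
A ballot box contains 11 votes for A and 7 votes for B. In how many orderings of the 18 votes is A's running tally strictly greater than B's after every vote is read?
Strict-lead orderings = 7072

Total orderings of the 18 votes with 11 for A: C(18, 11) = 31824. By the Bertrand ballot formula (Cycle Lemma / reflection principle), the number of orderings in which A is strictly ahead of B throughout is (p − q)/(p + q) · C(p + q, p) = (11 − 7)/(11 + 7) · 31824 = 7072.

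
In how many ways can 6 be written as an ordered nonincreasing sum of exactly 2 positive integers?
p(6, 2 parts) = 3

Partitions of n into exactly k parts ↔ partitions of n − k into at most k parts (subtract 1 from each part). For n = 6, k = 2, the partitions are: 5+1, 4+2, 3+3. Count = 3.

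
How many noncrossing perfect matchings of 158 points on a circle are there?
C_79 = 289450081175264899454283846029490767264392230

These noncrossing handshakes are counted by the Catalan number C_n = (1/(n + 1)) · C(2n, n). For n = 79: C_79 = (1/80) · C(158, 79) = 23156006494021191956342707682359261381151378400/80 = 289450081175264899454283846029490767264392230.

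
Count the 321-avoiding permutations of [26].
C_26 = 18367353072152

These 321-avoiding permutations are counted by the Catalan number C_n = (1/(n + 1)) · C(2n, n). For n = 26: C_26 = (1/27) · C(52, 26) = 495918532948104/27 = 18367353072152.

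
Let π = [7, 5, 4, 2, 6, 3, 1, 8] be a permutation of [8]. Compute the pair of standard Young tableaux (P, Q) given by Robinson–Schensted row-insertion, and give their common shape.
P = [1, 3, 8] / [2, 6] / [4] / [5] / [7];  Q = [1, 5, 8] / [2, 6] / [3] / [4] / [7];  common shape = (3, 2, 1, 1, 1)

Row-insert the values π_1, π_2, … into P one at a time, bumping the leftmost entry strictly greater than the inserted value down to the next row. The recording tableau Q records, in position (i, j), the step at which that cell was added to P.
  Insert 7 (step 1): P = [7];  Q = [1]
  Insert 5 (step 2): P = [5] / [7];  Q = [1] / [2]
  Insert 4 (step 3): P = [4] / [5] / [7];  Q = [1] / [2] / [3]
  Insert 2 (step 4): P = [2] / [4] / [5] / [7];  Q = [1] / [2] / [3] / [4]
  Insert 6 (step 5): P = [2, 6] / [4] / [5] / [7];  Q = [1, 5] / [2] / [3] / [4]
  Insert 3 (step 6): P = [2, 3] / [4, 6] / [5] / [7];  Q = [1, 5] / [2, 6] / [3] / [4]
  Insert 1 (step 7): P = [1, 3] / [2, 6] / [4] / [5] / [7];  Q = [1, 5] / [2, 6] / [3] / [4] / [7]
  Insert 8 (step 8): P = [1, 3, 8] / [2, 6] / [4] / [5] / [7];  Q = [1, 5, 8] / [2, 6] / [3] / [4] / [7]
Final shape: (3, 2, 1, 1, 1).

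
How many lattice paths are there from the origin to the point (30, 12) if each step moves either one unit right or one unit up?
Number of paths = 11058116888

A monotone lattice path from (0, 0) to (30, 12) consists of 30 east steps and 12 north steps in some order, so it is determined by which 30 of the 42 steps are east. The count is C(42, 30) = 11058116888.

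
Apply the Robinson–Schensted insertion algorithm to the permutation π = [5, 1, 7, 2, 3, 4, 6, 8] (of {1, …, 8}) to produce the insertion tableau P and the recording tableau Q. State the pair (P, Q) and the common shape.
P = [1, 2, 3, 4, 6, 8] / [5, 7];  Q = [1, 3, 5, 6, 7, 8] / [2, 4];  common shape = (6, 2)

Row-insert the values π_1, π_2, … into P one at a time, bumping the leftmost entry strictly greater than the inserted value down to the next row. The recording tableau Q records, in position (i, j), the step at which that cell was added to P.
  Insert 5 (step 1): P = [5];  Q = [1]
  Insert 1 (step 2): P = [1] / [5];  Q = [1] / [2]
  Insert 7 (step 3): P = [1, 7] / [5];  Q = [1, 3] / [2]
  Insert 2 (step 4): P = [1, 2] / [5, 7];  Q = [1, 3] / [2, 4]
  Insert 3 (step 5): P = [1, 2, 3] / [5, 7];  Q = [1, 3, 5] / [2, 4]
  Insert 4 (step 6): P = [1, 2, 3, 4] / [5, 7];  Q = [1, 3, 5, 6] / [2, 4]
  Insert 6 (step 7): P = [1, 2, 3, 4, 6] / [5, 7];  Q = [1, 3, 5, 6, 7] / [2, 4]
  Insert 8 (step 8): P = [1, 2, 3, 4, 6, 8] / [5, 7];  Q = [1, 3, 5, 6, 7, 8] / [2, 4]
Final shape: (6, 2).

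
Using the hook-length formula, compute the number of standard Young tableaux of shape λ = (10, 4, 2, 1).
# SYT of shape (10, 4, 2, 1) = 333200

Hook-length formula: f^λ = n! / Π hook(c), product over all cells c of the Young diagram. For λ = (10, 4, 2, 1), n = 17 boxes. Hook lengths by row (left-to-right, top-to-bottom): [13, 11, 9, 8, 6, 5, 4, 3, 2, 1]; [6, 4, 2, 1]; [3, 1]; [1]. Product of hooks = 1067489280. So f^λ = 17! / 1067489280 = 355687428096000 / 1067489280 = 333200.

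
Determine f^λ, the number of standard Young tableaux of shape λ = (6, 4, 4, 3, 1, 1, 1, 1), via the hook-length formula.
# SYT of shape (6, 4, 4, 3, 1, 1, 1, 1) = 483492240

Hook-length formula: f^λ = n! / Π hook(c), product over all cells c of the Young diagram. For λ = (6, 4, 4, 3, 1, 1, 1, 1), n = 21 boxes. Hook lengths by row (left-to-right, top-to-bottom): [13, 8, 7, 5, 2, 1]; [10, 5, 4, 2]; [9, 4, 3, 1]; [7, 2, 1]; [4]; [3]; [2]; [1]. Product of hooks = 105670656000. So f^λ = 21! / 105670656000 = 51090942171709440000 / 105670656000 = 483492240.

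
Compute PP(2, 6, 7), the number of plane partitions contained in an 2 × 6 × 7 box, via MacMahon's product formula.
PP(2, 6, 7) = 736164

Evaluate the triple product over i = 1..2, j = 1..6, k = 1..7. The factors are (2/1) · (3/2) · (4/3) · (5/4) · (6/5) · (7/6) · (8/7) · (3/2) · … (84 factors total). The numerators and denominators telescope so the product is an integer; carrying out the multiplication exactly gives PP(2, 6, 7) = 736164.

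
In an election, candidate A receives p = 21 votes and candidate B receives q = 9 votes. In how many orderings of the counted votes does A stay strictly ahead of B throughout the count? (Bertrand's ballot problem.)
Strict-lead orderings = 5722860

Total orderings of the 30 votes with 21 for A: C(30, 21) = 14307150. By the Bertrand ballot formula (Cycle Lemma / reflection principle), the number of orderings in which A is strictly ahead of B throughout is (p − q)/(p + q) · C(p + q, p) = (21 − 9)/(21 + 9) · 14307150 = 5722860.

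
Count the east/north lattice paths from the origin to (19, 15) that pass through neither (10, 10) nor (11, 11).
Number of paths = 1319805608

Inclusion–exclusion. Total paths: C(34, 19) = 1855967520. Through P₁: C(20, 10)·C(14, 9) = 369881512. Through P₂: C(22, 11)·C(12, 8) = 349188840. Since P₁ is strictly southwest of P₂, a monotone path through both must visit P₁ then P₂; paths through both = C(20, 10)·C(2, 1)·C(12, 8) = 182908440. Avoid both = 1855967520 − 369881512 − 349188840 + 182908440 = 1319805608.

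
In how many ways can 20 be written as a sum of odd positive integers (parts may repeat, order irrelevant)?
p_odd(20) = 64

Enumerate partitions using only odd parts via the recurrence o(n, m) = o(n, m−2) + o(n−m, m) over odd m, starting from the largest odd part ≤ n. This gives p_odd(20) = 64. (Euler's theorem: equals the count of distinct-part partitions.)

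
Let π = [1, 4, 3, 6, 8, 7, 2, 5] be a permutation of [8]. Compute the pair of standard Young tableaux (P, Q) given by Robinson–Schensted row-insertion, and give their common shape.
P = [1, 2, 5, 7] / [3, 6] / [4, 8];  Q = [1, 2, 4, 5] / [3, 6] / [7, 8];  common shape = (4, 2, 2)

Row-insert the values π_1, π_2, … into P one at a time, bumping the leftmost entry strictly greater than the inserted value down to the next row. The recording tableau Q records, in position (i, j), the step at which that cell was added to P.
  Insert 1 (step 1): P = [1];  Q = [1]
  Insert 4 (step 2): P = [1, 4];  Q = [1, 2]
  Insert 3 (step 3): P = [1, 3] / [4];  Q = [1, 2] / [3]
  Insert 6 (step 4): P = [1, 3, 6] / [4];  Q = [1, 2, 4] / [3]
  Insert 8 (step 5): P = [1, 3, 6, 8] / [4];  Q = [1, 2, 4, 5] / [3]
  Insert 7 (step 6): P = [1, 3, 6, 7] / [4, 8];  Q = [1, 2, 4, 5] / [3, 6]
  Insert 2 (step 7): P = [1, 2, 6, 7] / [3, 8] / [4];  Q = [1, 2, 4, 5] / [3, 6] / [7]
  Insert 5 (step 8): P = [1, 2, 5, 7] / [3, 6] / [4, 8];  Q = [1, 2, 4, 5] / [3, 6] / [7, 8]
Final shape: (4, 2, 2).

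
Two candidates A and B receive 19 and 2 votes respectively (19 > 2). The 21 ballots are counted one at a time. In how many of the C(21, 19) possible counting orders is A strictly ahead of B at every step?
Strict-lead orderings = 170

Total orderings of the 21 votes with 19 for A: C(21, 19) = 210. By the Bertrand ballot formula (Cycle Lemma / reflection principle), the number of orderings in which A is strictly ahead of B throughout is (p − q)/(p + q) · C(p + q, p) = (19 − 2)/(19 + 2) · 210 = 170.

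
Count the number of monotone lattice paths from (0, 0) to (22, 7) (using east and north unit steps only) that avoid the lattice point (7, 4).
Number of paths = 1291500

Total paths from (0, 0) to (22, 7): C(29, 22) = 1560780. Paths through (7, 4): (paths (0, 0) → (7, 4)) × (paths (7, 4) → (22, 7)) = C(11, 7) · C(18, 15) = 330 · 816 = 269280. Avoidance count = 1560780 − 269280 = 1291500.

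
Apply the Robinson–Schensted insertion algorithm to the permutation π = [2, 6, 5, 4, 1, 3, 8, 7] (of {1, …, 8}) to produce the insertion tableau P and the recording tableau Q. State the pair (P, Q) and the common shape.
P = [1, 3, 7] / [2, 4, 8] / [5] / [6];  Q = [1, 2, 7] / [3, 6, 8] / [4] / [5];  common shape = (3, 3, 1, 1)

Row-insert the values π_1, π_2, … into P one at a time, bumping the leftmost entry strictly greater than the inserted value down to the next row. The recording tableau Q records, in position (i, j), the step at which that cell was added to P.
  Insert 2 (step 1): P = [2];  Q = [1]
  Insert 6 (step 2): P = [2, 6];  Q = [1, 2]
  Insert 5 (step 3): P = [2, 5] / [6];  Q = [1, 2] / [3]
  Insert 4 (step 4): P = [2, 4] / [5] / [6];  Q = [1, 2] / [3] / [4]
  Insert 1 (step 5): P = [1, 4] / [2] / [5] / [6];  Q = [1, 2] / [3] / [4] / [5]
  Insert 3 (step 6): P = [1, 3] / [2, 4] / [5] / [6];  Q = [1, 2] / [3, 6] / [4] / [5]
  Insert 8 (step 7): P = [1, 3, 8] / [2, 4] / [5] / [6];  Q = [1, 2, 7] / [3, 6] / [4] / [5]
  Insert 7 (step 8): P = [1, 3, 7] / [2, 4, 8] / [5] / [6];  Q = [1, 2, 7] / [3, 6, 8] / [4] / [5]
Final shape: (3, 3, 1, 1).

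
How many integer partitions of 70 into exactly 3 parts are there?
p(70, 3 parts) = 408

Partitions of n into exactly k parts are in bijection with partitions of n − k into at most k parts (subtract 1 from each part). So p(70, exactly 3) = p(67, parts ≤ 3). Computing via the recurrence p(m, j) = p(m, j−1) + p(m−j, j) gives 408.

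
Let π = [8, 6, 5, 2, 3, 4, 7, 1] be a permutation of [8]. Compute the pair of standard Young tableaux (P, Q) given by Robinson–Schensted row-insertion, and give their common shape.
P = [1, 3, 4, 7] / [2] / [5] / [6] / [8];  Q = [1, 5, 6, 7] / [2] / [3] / [4] / [8];  common shape = (4, 1, 1, 1, 1)

Row-insert the values π_1, π_2, … into P one at a time, bumping the leftmost entry strictly greater than the inserted value down to the next row. The recording tableau Q records, in position (i, j), the step at which that cell was added to P.
  Insert 8 (step 1): P = [8];  Q = [1]
  Insert 6 (step 2): P = [6] / [8];  Q = [1] / [2]
  Insert 5 (step 3): P = [5] / [6] / [8];  Q = [1] / [2] / [3]
  Insert 2 (step 4): P = [2] / [5] / [6] / [8];  Q = [1] / [2] / [3] / [4]
  Insert 3 (step 5): P = [2, 3] / [5] / [6] / [8];  Q = [1, 5] / [2] / [3] / [4]
  Insert 4 (step 6): P = [2, 3, 4] / [5] / [6] / [8];  Q = [1, 5, 6] / [2] / [3] / [4]
  Insert 7 (step 7): P = [2, 3, 4, 7] / [5] / [6] / [8];  Q = [1, 5, 6, 7] / [2] / [3] / [4]
  Insert 1 (step 8): P = [1, 3, 4, 7] / [2] / [5] / [6] / [8];  Q = [1, 5, 6, 7] / [2] / [3] / [4] / [8]
Final shape: (4, 1, 1, 1, 1).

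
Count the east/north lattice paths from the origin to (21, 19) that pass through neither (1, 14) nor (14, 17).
Number of paths = 121735342950

Inclusion–exclusion. Total paths: C(40, 21) = 131282408400. Through P₁: C(15, 1)·C(25, 20) = 796950. Through P₂: C(31, 14)·C(9, 7) = 9546570900. Since P₁ is strictly southwest of P₂, a monotone path through both must visit P₁ then P₂; paths through both = C(15, 1)·C(16, 13)·C(9, 7) = 302400. Avoid both = 131282408400 − 796950 − 9546570900 + 302400 = 121735342950.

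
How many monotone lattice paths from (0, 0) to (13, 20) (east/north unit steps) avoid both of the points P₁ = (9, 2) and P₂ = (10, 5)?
Number of paths = 570493187

Inclusion–exclusion. Total paths: C(33, 13) = 573166440. Through P₁: C(11, 9)·C(22, 4) = 402325. Through P₂: C(15, 10)·C(18, 3) = 2450448. Since P₁ is strictly southwest of P₂, a monotone path through both must visit P₁ then P₂; paths through both = C(11, 9)·C(4, 1)·C(18, 3) = 179520. Avoid both = 573166440 − 402325 − 2450448 + 179520 = 570493187.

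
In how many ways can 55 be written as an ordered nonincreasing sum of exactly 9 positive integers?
p(55, 9 parts) = 28629

Partitions of n into exactly k parts are in bijection with partitions of n − k into at most k parts (subtract 1 from each part). So p(55, exactly 9) = p(46, parts ≤ 9). Computing via the recurrence p(m, j) = p(m, j−1) + p(m−j, j) gives 28629.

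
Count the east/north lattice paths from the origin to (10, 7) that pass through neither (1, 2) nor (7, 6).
Number of paths = 9098

Inclusion–exclusion. Total paths: C(17, 10) = 19448. Through P₁: C(3, 1)·C(14, 9) = 6006. Through P₂: C(13, 7)·C(4, 3) = 6864. Since P₁ is strictly southwest of P₂, a monotone path through both must visit P₁ then P₂; paths through both = C(3, 1)·C(10, 6)·C(4, 3) = 2520. Avoid both = 19448 − 6006 − 6864 + 2520 = 9098.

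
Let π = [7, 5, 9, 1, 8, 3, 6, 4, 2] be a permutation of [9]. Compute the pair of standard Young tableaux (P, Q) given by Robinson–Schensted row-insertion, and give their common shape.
P = [1, 2, 4] / [3, 6] / [5, 8] / [7] / [9];  Q = [1, 3, 7] / [2, 5] / [4, 6] / [8] / [9];  common shape = (3, 2, 2, 1, 1)

Row-insert the values π_1, π_2, … into P one at a time, bumping the leftmost entry strictly greater than the inserted value down to the next row. The recording tableau Q records, in position (i, j), the step at which that cell was added to P.
  Insert 7 (step 1): P = [7];  Q = [1]
  Insert 5 (step 2): P = [5] / [7];  Q = [1] / [2]
  Insert 9 (step 3): P = [5, 9] / [7];  Q = [1, 3] / [2]
  Insert 1 (step 4): P = [1, 9] / [5] / [7];  Q = [1, 3] / [2] / [4]
  Insert 8 (step 5): P = [1, 8] / [5, 9] / [7];  Q = [1, 3] / [2, 5] / [4]
  Insert 3 (step 6): P = [1, 3] / [5, 8] / [7, 9];  Q = [1, 3] / [2, 5] / [4, 6]
  Insert 6 (step 7): P = [1, 3, 6] / [5, 8] / [7, 9];  Q = [1, 3, 7] / [2, 5] / [4, 6]
  Insert 4 (step 8): P = [1, 3, 4] / [5, 6] / [7, 8] / [9];  Q = [1, 3, 7] / [2, 5] / [4, 6] / [8]
  Insert 2 (step 9): P = [1, 2, 4] / [3, 6] / [5, 8] / [7] / [9];  Q = [1, 3, 7] / [2, 5] / [4, 6] / [8] / [9]
Final shape: (3, 2, 2, 1, 1).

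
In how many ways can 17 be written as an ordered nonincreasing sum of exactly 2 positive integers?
p(17, 2 parts) = 8

Partitions of n into exactly k parts are in bijection with partitions of n − k into at most k parts (subtract 1 from each part). So p(17, exactly 2) = p(15, parts ≤ 2). Computing via the recurrence p(m, j) = p(m, j−1) + p(m−j, j) gives 8.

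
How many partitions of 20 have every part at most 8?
p(20, parts ≤ 8) = 434

Use the recurrence p(n, m) = p(n, m−1) + p(n−m, m): either the largest part is < m (count p(n, m−1)) or the largest part is exactly m (remove one copy of m, count p(n−m, m)). With p(0, ·) = 1 this gives p(20, parts ≤ 8) = 434. (By conjugating Young diagrams, this also counts partitions of 20 into at most 8 parts.)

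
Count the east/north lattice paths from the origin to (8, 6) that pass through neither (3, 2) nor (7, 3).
Number of paths = 1463

Inclusion–exclusion. Total paths: C(14, 8) = 3003. Through P₁: C(5, 3)·C(9, 5) = 1260. Through P₂: C(10, 7)·C(4, 1) = 480. Since P₁ is strictly southwest of P₂, a monotone path through both must visit P₁ then P₂; paths through both = C(5, 3)·C(5, 4)·C(4, 1) = 200. Avoid both = 3003 − 1260 − 480 + 200 = 1463.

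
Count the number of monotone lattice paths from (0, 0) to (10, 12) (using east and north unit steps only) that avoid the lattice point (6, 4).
Number of paths = 542696

Total paths from (0, 0) to (10, 12): C(22, 10) = 646646. Paths through (6, 4): (paths (0, 0) → (6, 4)) × (paths (6, 4) → (10, 12)) = C(10, 6) · C(12, 4) = 210 · 495 = 103950. Avoidance count = 646646 − 103950 = 542696.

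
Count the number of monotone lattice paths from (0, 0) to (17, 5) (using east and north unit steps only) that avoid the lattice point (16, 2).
Number of paths = 25722

Total paths from (0, 0) to (17, 5): C(22, 17) = 26334. Paths through (16, 2): (paths (0, 0) → (16, 2)) × (paths (16, 2) → (17, 5)) = C(18, 16) · C(4, 1) = 153 · 4 = 612. Avoidance count = 26334 − 612 = 25722.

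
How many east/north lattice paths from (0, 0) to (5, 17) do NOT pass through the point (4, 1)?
Number of paths = 26249

Total paths from (0, 0) to (5, 17): C(22, 5) = 26334. Paths through (4, 1): (paths (0, 0) → (4, 1)) × (paths (4, 1) → (5, 17)) = C(5, 4) · C(17, 1) = 5 · 17 = 85. Avoidance count = 26334 − 85 = 26249.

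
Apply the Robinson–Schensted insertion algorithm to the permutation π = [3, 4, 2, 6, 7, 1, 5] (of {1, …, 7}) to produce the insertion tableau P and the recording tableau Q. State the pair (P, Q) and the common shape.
P = [1, 4, 5, 7] / [2, 6] / [3];  Q = [1, 2, 4, 5] / [3, 7] / [6];  common shape = (4, 2, 1)

Row-insert the values π_1, π_2, … into P one at a time, bumping the leftmost entry strictly greater than the inserted value down to the next row. The recording tableau Q records, in position (i, j), the step at which that cell was added to P.
  Insert 3 (step 1): P = [3];  Q = [1]
  Insert 4 (step 2): P = [3, 4];  Q = [1, 2]
  Insert 2 (step 3): P = [2, 4] / [3];  Q = [1, 2] / [3]
  Insert 6 (step 4): P = [2, 4, 6] / [3];  Q = [1, 2, 4] / [3]
  Insert 7 (step 5): P = [2, 4, 6, 7] / [3];  Q = [1, 2, 4, 5] / [3]
  Insert 1 (step 6): P = [1, 4, 6, 7] / [2] / [3];  Q = [1, 2, 4, 5] / [3] / [6]
  Insert 5 (step 7): P = [1, 4, 5, 7] / [2, 6] / [3];  Q = [1, 2, 4, 5] / [3, 7] / [6]
Final shape: (4, 2, 1).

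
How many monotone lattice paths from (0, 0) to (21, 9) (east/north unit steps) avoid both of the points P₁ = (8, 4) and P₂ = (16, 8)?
Number of paths = 7123314

Inclusion–exclusion. Total paths: C(30, 21) = 14307150. Through P₁: C(12, 8)·C(18, 13) = 4241160. Through P₂: C(24, 16)·C(6, 5) = 4412826. Since P₁ is strictly southwest of P₂, a monotone path through both must visit P₁ then P₂; paths through both = C(12, 8)·C(12, 8)·C(6, 5) = 1470150. Avoid both = 14307150 − 4241160 − 4412826 + 1470150 = 7123314.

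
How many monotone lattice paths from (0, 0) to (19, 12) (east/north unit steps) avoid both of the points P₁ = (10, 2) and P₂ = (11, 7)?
Number of paths = 94575741

Inclusion–exclusion. Total paths: C(31, 19) = 141120525. Through P₁: C(12, 10)·C(19, 9) = 6096948. Through P₂: C(18, 11)·C(13, 8) = 40957488. Since P₁ is strictly southwest of P₂, a monotone path through both must visit P₁ then P₂; paths through both = C(12, 10)·C(6, 1)·C(13, 8) = 509652. Avoid both = 141120525 − 6096948 − 40957488 + 509652 = 94575741.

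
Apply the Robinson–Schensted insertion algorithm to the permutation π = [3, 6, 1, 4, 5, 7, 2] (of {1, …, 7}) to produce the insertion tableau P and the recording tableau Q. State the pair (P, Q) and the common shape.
P = [1, 2, 5, 7] / [3, 4] / [6];  Q = [1, 2, 5, 6] / [3, 4] / [7];  common shape = (4, 2, 1)

Row-insert the values π_1, π_2, … into P one at a time, bumping the leftmost entry strictly greater than the inserted value down to the next row. The recording tableau Q records, in position (i, j), the step at which that cell was added to P.
  Insert 3 (step 1): P = [3];  Q = [1]
  Insert 6 (step 2): P = [3, 6];  Q = [1, 2]
  Insert 1 (step 3): P = [1, 6] / [3];  Q = [1, 2] / [3]
  Insert 4 (step 4): P = [1, 4] / [3, 6];  Q = [1, 2] / [3, 4]
  Insert 5 (step 5): P = [1, 4, 5] / [3, 6];  Q = [1, 2, 5] / [3, 4]
  Insert 7 (step 6): P = [1, 4, 5, 7] / [3, 6];  Q = [1, 2, 5, 6] / [3, 4]
  Insert 2 (step 7): P = [1, 2, 5, 7] / [3, 4] / [6];  Q = [1, 2, 5, 6] / [3, 4] / [7]
Final shape: (4, 2, 1).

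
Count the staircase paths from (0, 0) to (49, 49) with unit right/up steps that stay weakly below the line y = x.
C_49 = 509552245179617138054608572

These NE paths below the diagonal are counted by the Catalan number C_n = (1/(n + 1)) · C(2n, n). For n = 49: C_49 = (1/50) · C(98, 49) = 25477612258980856902730428600/50 = 509552245179617138054608572.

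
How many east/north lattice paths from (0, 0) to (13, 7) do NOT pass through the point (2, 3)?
Number of paths = 63870

Total paths from (0, 0) to (13, 7): C(20, 13) = 77520. Paths through (2, 3): (paths (0, 0) → (2, 3)) × (paths (2, 3) → (13, 7)) = C(5, 2) · C(15, 11) = 10 · 1365 = 13650. Avoidance count = 77520 − 13650 = 63870.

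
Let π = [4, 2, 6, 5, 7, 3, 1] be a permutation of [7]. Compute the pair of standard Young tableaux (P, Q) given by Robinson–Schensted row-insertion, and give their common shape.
P = [1, 3, 7] / [2, 5] / [4] / [6];  Q = [1, 3, 5] / [2, 4] / [6] / [7];  common shape = (3, 2, 1, 1)

Row-insert the values π_1, π_2, … into P one at a time, bumping the leftmost entry strictly greater than the inserted value down to the next row. The recording tableau Q records, in position (i, j), the step at which that cell was added to P.
  Insert 4 (step 1): P = [4];  Q = [1]
  Insert 2 (step 2): P = [2] / [4];  Q = [1] / [2]
  Insert 6 (step 3): P = [2, 6] / [4];  Q = [1, 3] / [2]
  Insert 5 (step 4): P = [2, 5] / [4, 6];  Q = [1, 3] / [2, 4]
  Insert 7 (step 5): P = [2, 5, 7] / [4, 6];  Q = [1, 3, 5] / [2, 4]
  Insert 3 (step 6): P = [2, 3, 7] / [4, 5] / [6];  Q = [1, 3, 5] / [2, 4] / [6]
  Insert 1 (step 7): P = [1, 3, 7] / [2, 5] / [4] / [6];  Q = [1, 3, 5] / [2, 4] / [6] / [7]
Final shape: (3, 2, 1, 1).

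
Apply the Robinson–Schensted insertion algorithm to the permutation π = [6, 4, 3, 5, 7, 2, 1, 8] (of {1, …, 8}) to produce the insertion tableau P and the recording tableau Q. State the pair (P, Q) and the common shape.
P = [1, 5, 7, 8] / [2] / [3] / [4] / [6];  Q = [1, 4, 5, 8] / [2] / [3] / [6] / [7];  common shape = (4, 1, 1, 1, 1)

Row-insert the values π_1, π_2, … into P one at a time, bumping the leftmost entry strictly greater than the inserted value down to the next row. The recording tableau Q records, in position (i, j), the step at which that cell was added to P.
  Insert 6 (step 1): P = [6];  Q = [1]
  Insert 4 (step 2): P = [4] / [6];  Q = [1] / [2]
  Insert 3 (step 3): P = [3] / [4] / [6];  Q = [1] / [2] / [3]
  Insert 5 (step 4): P = [3, 5] / [4] / [6];  Q = [1, 4] / [2] / [3]
  Insert 7 (step 5): P = [3, 5, 7] / [4] / [6];  Q = [1, 4, 5] / [2] / [3]
  Insert 2 (step 6): P = [2, 5, 7] / [3] / [4] / [6];  Q = [1, 4, 5] / [2] / [3] / [6]
  Insert 1 (step 7): P = [1, 5, 7] / [2] / [3] / [4] / [6];  Q = [1, 4, 5] / [2] / [3] / [6] / [7]
  Insert 8 (step 8): P = [1, 5, 7, 8] / [2] / [3] / [4] / [6];  Q = [1, 4, 5, 8] / [2] / [3] / [6] / [7]
Final shape: (4, 1, 1, 1, 1).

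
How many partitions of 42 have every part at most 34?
p(42, parts ≤ 34) = 53129

Use the recurrence p(n, m) = p(n, m−1) + p(n−m, m): either the largest part is < m (count p(n, m−1)) or the largest part is exactly m (remove one copy of m, count p(n−m, m)). With p(0, ·) = 1 this gives p(42, parts ≤ 34) = 53129. (By conjugating Young diagrams, this also counts partitions of 42 into at most 34 parts.)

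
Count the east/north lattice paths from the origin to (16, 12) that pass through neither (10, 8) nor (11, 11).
Number of paths = 18050175

Inclusion–exclusion. Total paths: C(28, 16) = 30421755. Through P₁: C(18, 10)·C(10, 6) = 9189180. Through P₂: C(22, 11)·C(6, 5) = 4232592. Since P₁ is strictly southwest of P₂, a monotone path through both must visit P₁ then P₂; paths through both = C(18, 10)·C(4, 1)·C(6, 5) = 1050192. Avoid both = 30421755 − 9189180 − 4232592 + 1050192 = 18050175.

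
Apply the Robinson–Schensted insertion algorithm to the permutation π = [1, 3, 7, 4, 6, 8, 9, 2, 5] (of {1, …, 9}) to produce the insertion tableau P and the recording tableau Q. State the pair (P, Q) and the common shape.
P = [1, 2, 4, 5, 8, 9] / [3, 6] / [7];  Q = [1, 2, 3, 5, 6, 7] / [4, 9] / [8];  common shape = (6, 2, 1)

Row-insert the values π_1, π_2, … into P one at a time, bumping the leftmost entry strictly greater than the inserted value down to the next row. The recording tableau Q records, in position (i, j), the step at which that cell was added to P.
  Insert 1 (step 1): P = [1];  Q = [1]
  Insert 3 (step 2): P = [1, 3];  Q = [1, 2]
  Insert 7 (step 3): P = [1, 3, 7];  Q = [1, 2, 3]
  Insert 4 (step 4): P = [1, 3, 4] / [7];  Q = [1, 2, 3] / [4]
  Insert 6 (step 5): P = [1, 3, 4, 6] / [7];  Q = [1, 2, 3, 5] / [4]
  Insert 8 (step 6): P = [1, 3, 4, 6, 8] / [7];  Q = [1, 2, 3, 5, 6] / [4]
  Insert 9 (step 7): P = [1, 3, 4, 6, 8, 9] / [7];  Q = [1, 2, 3, 5, 6, 7] / [4]
  Insert 2 (step 8): P = [1, 2, 4, 6, 8, 9] / [3] / [7];  Q = [1, 2, 3, 5, 6, 7] / [4] / [8]
  Insert 5 (step 9): P = [1, 2, 4, 5, 8, 9] / [3, 6] / [7];  Q = [1, 2, 3, 5, 6, 7] / [4, 9] / [8]
Final shape: (6, 2, 1).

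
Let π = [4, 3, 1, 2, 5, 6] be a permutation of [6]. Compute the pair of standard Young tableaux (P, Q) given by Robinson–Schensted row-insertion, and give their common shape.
P = [1, 2, 5, 6] / [3] / [4];  Q = [1, 4, 5, 6] / [2] / [3];  common shape = (4, 1, 1)

Row-insert the values π_1, π_2, … into P one at a time, bumping the leftmost entry strictly greater than the inserted value down to the next row. The recording tableau Q records, in position (i, j), the step at which that cell was added to P.
  Insert 4 (step 1): P = [4];  Q = [1]
  Insert 3 (step 2): P = [3] / [4];  Q = [1] / [2]
  Insert 1 (step 3): P = [1] / [3] / [4];  Q = [1] / [2] / [3]
  Insert 2 (step 4): P = [1, 2] / [3] / [4];  Q = [1, 4] / [2] / [3]
  Insert 5 (step 5): P = [1, 2, 5] / [3] / [4];  Q = [1, 4, 5] / [2] / [3]
  Insert 6 (step 6): P = [1, 2, 5, 6] / [3] / [4];  Q = [1, 4, 5, 6] / [2] / [3]
Final shape: (4, 1, 1).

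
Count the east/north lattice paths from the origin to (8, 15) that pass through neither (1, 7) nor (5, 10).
Number of paths = 286346

Inclusion–exclusion. Total paths: C(23, 8) = 490314. Through P₁: C(8, 1)·C(15, 7) = 51480. Through P₂: C(15, 5)·C(8, 3) = 168168. Since P₁ is strictly southwest of P₂, a monotone path through both must visit P₁ then P₂; paths through both = C(8, 1)·C(7, 4)·C(8, 3) = 15680. Avoid both = 490314 − 51480 − 168168 + 15680 = 286346.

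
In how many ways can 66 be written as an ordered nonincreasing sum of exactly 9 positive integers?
p(66, 9 parts) = 97922

Partitions of n into exactly k parts are in bijection with partitions of n − k into at most k parts (subtract 1 from each part). So p(66, exactly 9) = p(57, parts ≤ 9). Computing via the recurrence p(m, j) = p(m, j−1) + p(m−j, j) gives 97922.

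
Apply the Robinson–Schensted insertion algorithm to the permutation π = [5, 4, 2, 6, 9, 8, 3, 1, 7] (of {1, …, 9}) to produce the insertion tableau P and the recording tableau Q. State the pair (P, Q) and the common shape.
P = [1, 3, 7] / [2, 6, 8] / [4, 9] / [5];  Q = [1, 4, 5] / [2, 6, 9] / [3, 7] / [8];  common shape = (3, 3, 2, 1)

Row-insert the values π_1, π_2, … into P one at a time, bumping the leftmost entry strictly greater than the inserted value down to the next row. The recording tableau Q records, in position (i, j), the step at which that cell was added to P.
  Insert 5 (step 1): P = [5];  Q = [1]
  Insert 4 (step 2): P = [4] / [5];  Q = [1] / [2]
  Insert 2 (step 3): P = [2] / [4] / [5];  Q = [1] / [2] / [3]
  Insert 6 (step 4): P = [2, 6] / [4] / [5];  Q = [1, 4] / [2] / [3]
  Insert 9 (step 5): P = [2, 6, 9] / [4] / [5];  Q = [1, 4, 5] / [2] / [3]
  Insert 8 (step 6): P = [2, 6, 8] / [4, 9] / [5];  Q = [1, 4, 5] / [2, 6] / [3]
  Insert 3 (step 7): P = [2, 3, 8] / [4, 6] / [5, 9];  Q = [1, 4, 5] / [2, 6] / [3, 7]
  Insert 1 (step 8): P = [1, 3, 8] / [2, 6] / [4, 9] / [5];  Q = [1, 4, 5] / [2, 6] / [3, 7] / [8]
  Insert 7 (step 9): P = [1, 3, 7] / [2, 6, 8] / [4, 9] / [5];  Q = [1, 4, 5] / [2, 6, 9] / [3, 7] / [8]
Final shape: (3, 3, 2, 1).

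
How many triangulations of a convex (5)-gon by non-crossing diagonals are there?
C_3 = 5

These polygon triangulations are counted by the Catalan number C_n = (1/(n + 1)) · C(2n, n). For n = 3: C_3 = (1/4) · C(6, 3) = 20/4 = 5.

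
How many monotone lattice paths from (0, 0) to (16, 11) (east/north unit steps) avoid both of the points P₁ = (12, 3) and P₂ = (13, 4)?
Number of paths = 12636270

Inclusion–exclusion. Total paths: C(27, 16) = 13037895. Through P₁: C(15, 12)·C(12, 4) = 225225. Through P₂: C(17, 13)·C(10, 3) = 285600. Since P₁ is strictly southwest of P₂, a monotone path through both must visit P₁ then P₂; paths through both = C(15, 12)·C(2, 1)·C(10, 3) = 109200. Avoid both = 13037895 − 225225 − 285600 + 109200 = 12636270.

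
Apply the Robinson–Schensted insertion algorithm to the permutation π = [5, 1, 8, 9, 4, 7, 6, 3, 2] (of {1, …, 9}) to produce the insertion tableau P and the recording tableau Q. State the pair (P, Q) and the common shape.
P = [1, 2, 6] / [3, 7, 9] / [4] / [5] / [8];  Q = [1, 3, 4] / [2, 5, 6] / [7] / [8] / [9];  common shape = (3, 3, 1, 1, 1)

Row-insert the values π_1, π_2, … into P one at a time, bumping the leftmost entry strictly greater than the inserted value down to the next row. The recording tableau Q records, in position (i, j), the step at which that cell was added to P.
  Insert 5 (step 1): P = [5];  Q = [1]
  Insert 1 (step 2): P = [1] / [5];  Q = [1] / [2]
  Insert 8 (step 3): P = [1, 8] / [5];  Q = [1, 3] / [2]
  Insert 9 (step 4): P = [1, 8, 9] / [5];  Q = [1, 3, 4] / [2]
  Insert 4 (step 5): P = [1, 4, 9] / [5, 8];  Q = [1, 3, 4] / [2, 5]
  Insert 7 (step 6): P = [1, 4, 7] / [5, 8, 9];  Q = [1, 3, 4] / [2, 5, 6]
  Insert 6 (step 7): P = [1, 4, 6] / [5, 7, 9] / [8];  Q = [1, 3, 4] / [2, 5, 6] / [7]
  Insert 3 (step 8): P = [1, 3, 6] / [4, 7, 9] / [5] / [8];  Q = [1, 3, 4] / [2, 5, 6] / [7] / [8]
  Insert 2 (step 9): P = [1, 2, 6] / [3, 7, 9] / [4] / [5] / [8];  Q = [1, 3, 4] / [2, 5, 6] / [7] / [8] / [9]
Final shape: (3, 3, 1, 1, 1).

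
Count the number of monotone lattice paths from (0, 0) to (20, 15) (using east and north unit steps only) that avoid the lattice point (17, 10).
Number of paths = 2775511200

Total paths from (0, 0) to (20, 15): C(35, 20) = 3247943160. Paths through (17, 10): (paths (0, 0) → (17, 10)) × (paths (17, 10) → (20, 15)) = C(27, 17) · C(8, 3) = 8436285 · 56 = 472431960. Avoidance count = 3247943160 − 472431960 = 2775511200.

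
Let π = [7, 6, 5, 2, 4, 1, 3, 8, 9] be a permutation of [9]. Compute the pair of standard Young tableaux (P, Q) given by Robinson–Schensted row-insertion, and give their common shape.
P = [1, 3, 8, 9] / [2, 4] / [5] / [6] / [7];  Q = [1, 5, 8, 9] / [2, 7] / [3] / [4] / [6];  common shape = (4, 2, 1, 1, 1)

Row-insert the values π_1, π_2, … into P one at a time, bumping the leftmost entry strictly greater than the inserted value down to the next row. The recording tableau Q records, in position (i, j), the step at which that cell was added to P.
  Insert 7 (step 1): P = [7];  Q = [1]
  Insert 6 (step 2): P = [6] / [7];  Q = [1] / [2]
  Insert 5 (step 3): P = [5] / [6] / [7];  Q = [1] / [2] / [3]
  Insert 2 (step 4): P = [2] / [5] / [6] / [7];  Q = [1] / [2] / [3] / [4]
  Insert 4 (step 5): P = [2, 4] / [5] / [6] / [7];  Q = [1, 5] / [2] / [3] / [4]
  Insert 1 (step 6): P = [1, 4] / [2] / [5] / [6] / [7];  Q = [1, 5] / [2] / [3] / [4] / [6]
  Insert 3 (step 7): P = [1, 3] / [2, 4] / [5] / [6] / [7];  Q = [1, 5] / [2, 7] / [3] / [4] / [6]
  Insert 8 (step 8): P = [1, 3, 8] / [2, 4] / [5] / [6] / [7];  Q = [1, 5, 8] / [2, 7] / [3] / [4] / [6]
  Insert 9 (step 9): P = [1, 3, 8, 9] / [2, 4] / [5] / [6] / [7];  Q = [1, 5, 8, 9] / [2, 7] / [3] / [4] / [6]
Final shape: (4, 2, 1, 1, 1).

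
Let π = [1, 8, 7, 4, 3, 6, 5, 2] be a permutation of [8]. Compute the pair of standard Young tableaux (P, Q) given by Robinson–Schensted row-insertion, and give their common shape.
P = [1, 2, 5] / [3, 6] / [4] / [7] / [8];  Q = [1, 2, 6] / [3, 7] / [4] / [5] / [8];  common shape = (3, 2, 1, 1, 1)

Row-insert the values π_1, π_2, … into P one at a time, bumping the leftmost entry strictly greater than the inserted value down to the next row. The recording tableau Q records, in position (i, j), the step at which that cell was added to P.
  Insert 1 (step 1): P = [1];  Q = [1]
  Insert 8 (step 2): P = [1, 8];  Q = [1, 2]
  Insert 7 (step 3): P = [1, 7] / [8];  Q = [1, 2] / [3]
  Insert 4 (step 4): P = [1, 4] / [7] / [8];  Q = [1, 2] / [3] / [4]
  Insert 3 (step 5): P = [1, 3] / [4] / [7] / [8];  Q = [1, 2] / [3] / [4] / [5]
  Insert 6 (step 6): P = [1, 3, 6] / [4] / [7] / [8];  Q = [1, 2, 6] / [3] / [4] / [5]
  Insert 5 (step 7): P = [1, 3, 5] / [4, 6] / [7] / [8];  Q = [1, 2, 6] / [3, 7] / [4] / [5]
  Insert 2 (step 8): P = [1, 2, 5] / [3, 6] / [4] / [7] / [8];  Q = [1, 2, 6] / [3, 7] / [4] / [5] / [8]
Final shape: (3, 2, 1, 1, 1).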